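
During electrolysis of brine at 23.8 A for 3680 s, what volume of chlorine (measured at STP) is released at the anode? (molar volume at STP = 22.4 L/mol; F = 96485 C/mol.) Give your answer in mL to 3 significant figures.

10200 mL

Q = 23.8 A × 3680 s = 87580 C
Moles of electrons = 87580 / 96485 = 0.9077 mol
2Cl⁻ → Cl₂ + 2e⁻, so n(Cl₂) = 0.9077 / 2 = 0.4539 mol
V = 0.4539 × 22.4 = 10.17 L
= 10200 mL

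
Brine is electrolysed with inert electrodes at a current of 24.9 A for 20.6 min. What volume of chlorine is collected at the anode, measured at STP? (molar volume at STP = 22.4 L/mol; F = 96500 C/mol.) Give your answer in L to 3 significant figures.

3.57 L

Q = It = 24.9 × 1236 = 30780 C
n(e⁻) = 30780 / 96500 = 0.3190 mol
2Cl⁻ → Cl₂ + 2e⁻, so n(Cl₂) = 0.3190 / 2 = 0.1595 mol
V = 0.1595 × 22.4 = 3.573 L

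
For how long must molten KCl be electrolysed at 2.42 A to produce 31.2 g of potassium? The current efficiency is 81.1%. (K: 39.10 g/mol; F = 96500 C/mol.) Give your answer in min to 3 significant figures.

654 min

n(K) = 31.2 / 39.10 = 0.7980 mol
K⁺ + e⁻ → K, so n(e⁻) = 0.7980 mol
Q = 0.7980 × 96500 / 0.811 = 94950 C
t = Q / I = 94950 / 2.42 = 39240 s = 654 min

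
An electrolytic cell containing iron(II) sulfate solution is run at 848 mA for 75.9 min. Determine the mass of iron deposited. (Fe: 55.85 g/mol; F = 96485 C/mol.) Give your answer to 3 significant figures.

1.12 g

Q = 0.848 A × 4554 s = 3862 C
n(e⁻) = 3862 / 96485 = 0.04003 mol
Fe²⁺ + 2e⁻ → Fe, so n(Fe) = 0.04003 / 2 = 0.02002 mol
m = 0.02002 × 55.85 = 1.12 g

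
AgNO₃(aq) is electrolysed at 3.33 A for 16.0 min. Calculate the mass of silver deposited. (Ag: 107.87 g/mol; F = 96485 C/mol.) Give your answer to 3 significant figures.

Q = It = 3.33 × 960 = 3197 C
Moles of electrons = 3197 / 96485 = 0.03313 mol
Ag⁺ + e⁻ → Ag, so n(Ag) = 0.03313 mol
m = 0.03313 × 107.87 = 3.57 g

3.57 g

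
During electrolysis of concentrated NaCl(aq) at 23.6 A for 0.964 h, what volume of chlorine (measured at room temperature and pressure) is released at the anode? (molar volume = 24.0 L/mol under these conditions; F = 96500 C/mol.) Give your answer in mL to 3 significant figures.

10200 mL

Q = It = 23.6 × 3470.4 = 81900 C
n(e⁻) = 81900 / 96500 = 0.8487 mol
2Cl⁻ → Cl₂ + 2e⁻, so n(Cl₂) = 0.8487 / 2 = 0.4244 mol
V = 0.4244 × 24.0 = 10.19 L
= 10200 mL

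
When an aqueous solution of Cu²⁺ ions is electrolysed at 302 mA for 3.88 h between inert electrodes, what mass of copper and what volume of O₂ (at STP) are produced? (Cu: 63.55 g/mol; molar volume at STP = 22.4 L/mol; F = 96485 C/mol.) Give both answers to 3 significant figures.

Q = 0.302 × 13968 = 4218 C; n(e⁻) = 4218 / 96485 = 0.04372 mol
Cathode: Cu²⁺ + 2e⁻ → Cu → n(Cu) = 0.04372/2 = 0.02186 mol → 1.39 g
Anode: 2H₂O → O₂ + 4H⁺ + 4e⁻ → n(O₂) = 0.04372/4 = 0.01093 mol → 0.245 L

1.39 g Cu; 0.245 L O₂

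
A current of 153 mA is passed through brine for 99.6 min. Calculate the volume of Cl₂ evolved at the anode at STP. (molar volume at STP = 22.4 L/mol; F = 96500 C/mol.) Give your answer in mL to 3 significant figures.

Charge passed = 0.153 × 5976 = 914.3 C
n(e⁻) = 914.3 / 96500 = 0.009475 mol
2Cl⁻ → Cl₂ + 2e⁻, so n(Cl₂) = 0.009475 / 2 = 0.004738 mol
V = 0.004738 × 22.4 = 0.1061 L
= 106 mL

106 mL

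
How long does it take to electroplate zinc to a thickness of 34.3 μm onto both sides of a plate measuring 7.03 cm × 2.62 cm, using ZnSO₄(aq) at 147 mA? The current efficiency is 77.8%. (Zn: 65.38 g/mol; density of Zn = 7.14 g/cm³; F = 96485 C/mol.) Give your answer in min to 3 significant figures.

388 min

Plated area = 2 × 7.03 × 2.62 = 36.84 cm²
Volume = 36.84 × 34.3×10⁻⁴ cm = 0.1264 cm³
m(Zn) = 0.1264 × 7.14 = 0.9025 g
n(Zn) = 0.9025 / 65.38 = 0.01380 mol; n(e⁻) = 2 × 0.01380 = 0.02760 mol
Q = 0.02760 × 96485 / 0.778 = 3423 C
t = 3423 / 0.147 = 23290 s = 388 min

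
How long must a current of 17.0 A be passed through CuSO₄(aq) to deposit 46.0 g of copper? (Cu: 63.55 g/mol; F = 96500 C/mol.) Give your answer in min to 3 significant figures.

137 min

n(Cu) = 46.0 / 63.55 = 0.7238 mol
Cu²⁺ + 2e⁻ → Cu, so n(e⁻) = 2 × 0.7238 = 1.448 mol
Q = 1.448 × 96500 = 1.397×10^5 C
t = Q / I = 1.397×10^5 / 17.0 = 8218 s = 137 min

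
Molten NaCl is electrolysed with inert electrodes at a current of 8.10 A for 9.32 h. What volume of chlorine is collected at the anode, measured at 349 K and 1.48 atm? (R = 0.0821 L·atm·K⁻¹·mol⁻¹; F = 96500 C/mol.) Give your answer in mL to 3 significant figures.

Q = It = 8.10 × 33552 = 2.718×10^5 C
n(e⁻) = Q/F = 2.718×10^5/96500 = 2.817 mol
2Cl⁻ → Cl₂ + 2e⁻, so n(Cl₂) = 2.817 / 2 = 1.409 mol
V = nRT/P = 1.409 × 0.0821 × 349 / 1.48 = 27.28 L
= 27300 mL

27300 mL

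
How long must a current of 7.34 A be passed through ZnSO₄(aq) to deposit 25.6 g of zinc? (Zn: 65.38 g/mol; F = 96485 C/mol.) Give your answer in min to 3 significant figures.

n(Zn) = 25.6 / 65.38 = 0.3916 mol
Zn²⁺ + 2e⁻ → Zn, so n(e⁻) = 2 × 0.3916 = 0.7832 mol
Q = 0.7832 × 96485 = 75570 C
t = Q / I = 75570 / 7.34 = 10300 s = 172 min

172 min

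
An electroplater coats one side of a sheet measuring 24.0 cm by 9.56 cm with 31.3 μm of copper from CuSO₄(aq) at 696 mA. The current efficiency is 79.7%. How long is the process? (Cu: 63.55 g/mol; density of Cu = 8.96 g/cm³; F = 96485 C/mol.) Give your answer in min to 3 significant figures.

587 min

Plated area = 24.0 × 9.56 = 229.4 cm²
Volume = 229.4 × 31.3×10⁻⁴ cm = 0.7180 cm³
m(Cu) = 0.7180 × 8.96 = 6.433 g
n(Cu) = 6.433 / 63.55 = 0.1012 mol; n(e⁻) = 2 × 0.1012 = 0.2024 mol
Q = 0.2024 × 96485 / 0.797 = 24500 C
t = 24500 / 0.696 = 35200 s = 587 min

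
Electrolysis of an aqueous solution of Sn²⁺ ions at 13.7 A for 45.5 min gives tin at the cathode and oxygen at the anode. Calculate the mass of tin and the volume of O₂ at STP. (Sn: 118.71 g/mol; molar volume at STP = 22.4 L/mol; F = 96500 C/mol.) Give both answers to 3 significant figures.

23.0 g Sn; 2.17 L O₂

Q = 13.7 × 2730 = 37400 C; n(e⁻) = 37400 / 96500 = 0.3876 mol
Cathode: Sn²⁺ + 2e⁻ → Sn → n(Sn) = 0.3876/2 = 0.1938 mol → 23.0 g
Anode: 2H₂O → O₂ + 4H⁺ + 4e⁻ → n(O₂) = 0.3876/4 = 0.09690 mol → 2.17 L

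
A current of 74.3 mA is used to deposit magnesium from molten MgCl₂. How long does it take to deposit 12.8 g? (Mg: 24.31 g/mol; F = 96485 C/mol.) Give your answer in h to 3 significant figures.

380 h

n(Mg) = 12.8 / 24.31 = 0.5265 mol
Mg²⁺ + 2e⁻ → Mg, so n(e⁻) = 2 × 0.5265 = 1.053 mol
Q = 1.053 × 96485 = 1.016×10^5 C
t = Q / I = 1.016×10^5 / 0.0743 = 1.367×10^6 s = 380 h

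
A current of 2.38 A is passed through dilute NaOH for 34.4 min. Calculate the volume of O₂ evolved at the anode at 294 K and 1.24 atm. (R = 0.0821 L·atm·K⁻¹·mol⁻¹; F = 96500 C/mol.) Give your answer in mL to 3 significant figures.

248 mL

Charge passed = 2.38 × 2064 = 4912 C
Moles of electrons = 4912 / 96500 = 0.05090 mol
2H₂O → O₂ + 4H⁺ + 4e⁻, so n(O₂) = 0.05090 / 4 = 0.01273 mol
V = nRT/P = 0.01273 × 0.0821 × 294 / 1.24 = 0.2478 L
= 248 mL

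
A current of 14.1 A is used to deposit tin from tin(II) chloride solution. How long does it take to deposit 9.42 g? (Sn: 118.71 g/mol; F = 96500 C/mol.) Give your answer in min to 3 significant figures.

18.1 min

n(Sn) = 9.42 / 118.71 = 0.07935 mol
Sn²⁺ + 2e⁻ → Sn, so n(e⁻) = 2 × 0.07935 = 0.1587 mol
Q = 0.1587 × 96500 = 15310 C
t = Q / I = 15310 / 14.1 = 1086 s = 18.1 min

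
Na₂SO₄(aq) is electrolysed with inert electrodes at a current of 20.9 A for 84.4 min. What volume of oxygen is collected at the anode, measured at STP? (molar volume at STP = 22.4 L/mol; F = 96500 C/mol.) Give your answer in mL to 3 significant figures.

Charge passed = 20.9 × 5064 = 1.058×10^5 C
n(e⁻) = Q/F = 1.058×10^5/96500 = 1.096 mol
2H₂O → O₂ + 4H⁺ + 4e⁻, so n(O₂) = 1.096 / 4 = 0.2740 mol
V = 0.2740 × 22.4 = 6.138 L
= 6140 mL

6140 mL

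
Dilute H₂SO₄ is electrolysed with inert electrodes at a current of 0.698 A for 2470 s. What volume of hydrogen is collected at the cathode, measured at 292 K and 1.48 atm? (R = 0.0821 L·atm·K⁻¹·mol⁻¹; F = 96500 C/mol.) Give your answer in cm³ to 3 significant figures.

Charge passed = 0.698 × 2470 = 1724 C
n(e⁻) = Q/F = 1724/96500 = 0.01787 mol
2H⁺ + 2e⁻ → H₂, so n(H₂) = 0.01787 / 2 = 0.008935 mol
V = nRT/P = 0.008935 × 0.0821 × 292 / 1.48 = 0.1447 L
= 145 cm³

145 cm³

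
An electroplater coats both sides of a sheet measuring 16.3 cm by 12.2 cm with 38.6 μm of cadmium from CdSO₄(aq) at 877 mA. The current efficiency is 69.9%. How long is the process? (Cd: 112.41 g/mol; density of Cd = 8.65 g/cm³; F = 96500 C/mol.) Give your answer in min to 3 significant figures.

620 min

Plated area = 2 × 16.3 × 12.2 = 397.7 cm²
Volume = 397.7 × 38.6×10⁻⁴ cm = 1.535 cm³
m(Cd) = 1.535 × 8.65 = 13.28 g
n(Cd) = 13.28 / 112.41 = 0.1181 mol; n(e⁻) = 2 × 0.1181 = 0.2362 mol
Q = 0.2362 × 96500 / 0.699 = 32610 C
t = 32610 / 0.877 = 37180 s = 620 min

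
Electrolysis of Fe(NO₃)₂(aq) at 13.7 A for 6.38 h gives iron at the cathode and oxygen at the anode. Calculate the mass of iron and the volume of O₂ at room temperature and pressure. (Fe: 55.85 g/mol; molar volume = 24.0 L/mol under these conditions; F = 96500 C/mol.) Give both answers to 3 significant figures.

Q = 13.7 × 22968 = 3.147×10^5 C; n(e⁻) = 3.147×10^5 / 96500 = 3.261 mol
Cathode: Fe²⁺ + 2e⁻ → Fe → n(Fe) = 3.261/2 = 1.631 mol → 91.1 g
Anode: 2H₂O → O₂ + 4H⁺ + 4e⁻ → n(O₂) = 3.261/4 = 0.8153 mol → 19.6 L

91.1 g Fe; 19.6 L O₂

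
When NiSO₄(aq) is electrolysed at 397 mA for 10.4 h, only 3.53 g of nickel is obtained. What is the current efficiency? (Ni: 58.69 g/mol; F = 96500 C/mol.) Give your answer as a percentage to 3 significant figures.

78.1%

Q = 0.397 × 37440 = 14860 C
n(e⁻) = 14860 / 96500 = 0.1540 mol
Ni²⁺ + 2e⁻ → Ni, so theoretical n(Ni) = 0.07700 mol → 4.519 g
Efficiency = 3.53 / 4.519 = 0.7811 = 78.1%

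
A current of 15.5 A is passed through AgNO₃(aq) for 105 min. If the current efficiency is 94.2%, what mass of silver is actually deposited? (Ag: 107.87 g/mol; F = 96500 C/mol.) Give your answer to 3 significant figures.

Q = 15.5 × 6300 = 97650 C
n(e⁻) = 97650 / 96500 = 1.012 mol
Ag⁺ + e⁻ → Ag, so theoretical m(Ag) = 1.012 × 107.87 = 109.2 g
Actual mass = 94.2% × 109.2 = 103 g

103 g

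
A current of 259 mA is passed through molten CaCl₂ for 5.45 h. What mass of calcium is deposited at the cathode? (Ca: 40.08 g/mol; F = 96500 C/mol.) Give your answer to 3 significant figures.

1.06 g

Q = It = 0.259 × 19620 = 5082 C
n(e⁻) = 5082 / 96500 = 0.05266 mol
Ca²⁺ + 2e⁻ → Ca, so n(Ca) = 0.05266 / 2 = 0.02633 mol
m = 0.02633 × 40.08 = 1.06 g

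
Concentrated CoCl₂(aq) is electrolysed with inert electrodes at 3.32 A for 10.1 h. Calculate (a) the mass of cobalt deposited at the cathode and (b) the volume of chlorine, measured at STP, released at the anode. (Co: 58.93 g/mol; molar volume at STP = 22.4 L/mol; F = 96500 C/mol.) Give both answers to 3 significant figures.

Q = 3.32 × 36360 = 1.207×10^5 C; n(e⁻) = 1.207×10^5 / 96500 = 1.251 mol
Cathode: Co²⁺ + 2e⁻ → Co → n(Co) = 1.251/2 = 0.6255 mol → 36.9 g
Anode: 2Cl⁻ → Cl₂ + 2e⁻ → n(Cl₂) = 1.251/2 = 0.6255 mol → 14.0 L

36.9 g Co; 14.0 L Cl₂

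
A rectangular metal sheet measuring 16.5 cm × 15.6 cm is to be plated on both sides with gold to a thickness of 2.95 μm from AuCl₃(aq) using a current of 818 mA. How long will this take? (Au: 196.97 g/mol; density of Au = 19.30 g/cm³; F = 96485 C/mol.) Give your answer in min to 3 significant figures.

Plated area = 2 × 16.5 × 15.6 = 514.8 cm²
Volume = 514.8 × 2.95×10⁻⁴ cm = 0.1519 cm³
m(Au) = 0.1519 × 19.30 = 2.932 g
n(Au) = 2.932 / 196.97 = 0.01489 mol; n(e⁻) = 3 × 0.01489 = 0.04467 mol
Q = 0.04467 × 96485 = 4310 C
t = 4310 / 0.818 = 5269 s = 87.8 min

87.8 min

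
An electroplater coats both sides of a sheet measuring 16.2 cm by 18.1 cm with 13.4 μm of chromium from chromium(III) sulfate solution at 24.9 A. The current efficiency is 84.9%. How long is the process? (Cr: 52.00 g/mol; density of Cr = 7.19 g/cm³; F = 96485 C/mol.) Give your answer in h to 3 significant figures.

0.413 h

Plated area = 2 × 16.2 × 18.1 = 586.4 cm²
Volume = 586.4 × 13.4×10⁻⁴ cm = 0.7858 cm³
m(Cr) = 0.7858 × 7.19 = 5.650 g
n(Cr) = 5.650 / 52.00 = 0.1087 mol; n(e⁻) = 3 × 0.1087 = 0.3261 mol
Q = 0.3261 × 96485 / 0.849 = 37060 C
t = 37060 / 24.9 = 1488 s = 0.413 h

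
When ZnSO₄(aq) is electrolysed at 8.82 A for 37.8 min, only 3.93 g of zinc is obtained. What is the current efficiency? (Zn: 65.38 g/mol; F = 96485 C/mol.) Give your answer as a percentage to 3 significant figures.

Q = 8.82 × 2268 = 20000 C
n(e⁻) = 20000 / 96485 = 0.2073 mol
Zn²⁺ + 2e⁻ → Zn, so theoretical n(Zn) = 0.1037 mol → 6.780 g
Efficiency = 3.93 / 6.780 = 0.5796 = 58.0%

58.0%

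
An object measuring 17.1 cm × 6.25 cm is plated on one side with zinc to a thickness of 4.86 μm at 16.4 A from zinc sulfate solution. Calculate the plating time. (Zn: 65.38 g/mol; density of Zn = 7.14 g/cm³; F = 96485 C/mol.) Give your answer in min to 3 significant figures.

Plated area = 17.1 × 6.25 = 106.9 cm²
Volume = 106.9 × 4.86×10⁻⁴ cm = 0.05195 cm³
m(Zn) = 0.05195 × 7.14 = 0.3709 g
n(Zn) = 0.3709 / 65.38 = 0.005673 mol; n(e⁻) = 2 × 0.005673 = 0.01135 mol
Q = 0.01135 × 96485 = 1095 C
t = 1095 / 16.4 = 66.77 s = 1.11 min

1.11 min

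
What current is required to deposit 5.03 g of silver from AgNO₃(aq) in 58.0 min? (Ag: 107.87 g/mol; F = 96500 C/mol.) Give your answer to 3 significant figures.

n(Ag) = 5.03 / 107.87 = 0.04663 mol
Ag⁺ + e⁻ → Ag, so n(e⁻) = 0.04663 mol
Q = 0.04663 × 96500 = 4500 C
I = Q / t = 4500 / 3480 s = 1.29 A

1.29 A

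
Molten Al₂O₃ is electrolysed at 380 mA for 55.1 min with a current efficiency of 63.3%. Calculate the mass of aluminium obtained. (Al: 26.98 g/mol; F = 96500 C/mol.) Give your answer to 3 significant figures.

Q = 0.380 × 3306 = 1256 C
n(e⁻) = 1256 / 96500 = 0.01302 mol
Al³⁺ + 3e⁻ → Al, so theoretical m(Al) = 0.004340 × 26.98 = 0.1171 g
Actual mass = 63.3% × 0.1171 = 0.0741 g

0.0741 g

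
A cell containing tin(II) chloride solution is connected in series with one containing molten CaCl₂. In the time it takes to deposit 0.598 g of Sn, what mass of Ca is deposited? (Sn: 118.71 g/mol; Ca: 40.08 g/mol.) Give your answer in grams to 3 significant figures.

n(Sn) = 0.598 / 118.71 = 0.005037 mol
Sn²⁺ + 2e⁻ → Sn, so n(e⁻) = 2 × 0.005037 = 0.01007 mol
Since the cells are in series, n(e⁻) in the Ca cell is also 0.01007 mol.
Ca²⁺ + 2e⁻ → Ca, so n(Ca) = 0.01007 / 2 = 0.005035 mol
m(Ca) = 0.005035 × 40.08 = 0.202 g

0.202 g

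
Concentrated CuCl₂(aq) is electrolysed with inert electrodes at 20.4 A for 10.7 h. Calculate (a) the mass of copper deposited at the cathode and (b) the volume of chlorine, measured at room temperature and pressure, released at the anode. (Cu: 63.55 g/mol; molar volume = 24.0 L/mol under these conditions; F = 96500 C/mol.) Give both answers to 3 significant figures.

Q = 20.4 × 38520 = 7.858×10^5 C; n(e⁻) = 7.858×10^5 / 96500 = 8.143 mol
Cathode: Cu²⁺ + 2e⁻ → Cu → n(Cu) = 8.143/2 = 4.072 mol → 259 g
Anode: 2Cl⁻ → Cl₂ + 2e⁻ → n(Cl₂) = 8.143/2 = 4.072 mol → 97.7 L

259 g Cu; 97.7 L Cl₂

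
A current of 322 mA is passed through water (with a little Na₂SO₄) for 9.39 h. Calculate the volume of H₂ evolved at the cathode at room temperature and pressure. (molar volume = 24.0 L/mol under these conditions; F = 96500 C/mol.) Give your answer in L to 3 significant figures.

1.35 L

Charge passed = 0.322 × 33804 = 10880 C
n(e⁻) = 10880 / 96500 = 0.1127 mol
2H⁺ + 2e⁻ → H₂, so n(H₂) = 0.1127 / 2 = 0.05635 mol
V = 0.05635 × 24.0 = 1.352 L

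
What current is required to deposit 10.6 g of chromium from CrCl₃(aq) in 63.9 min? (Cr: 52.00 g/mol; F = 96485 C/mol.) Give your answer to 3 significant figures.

n(Cr) = 10.6 / 52.00 = 0.2038 mol
Cr³⁺ + 3e⁻ → Cr, so n(e⁻) = 3 × 0.2038 = 0.6114 mol
Q = 0.6114 × 96485 = 58990 C
I = Q / t = 58990 / 3834 s = 15.4 A

15.4 A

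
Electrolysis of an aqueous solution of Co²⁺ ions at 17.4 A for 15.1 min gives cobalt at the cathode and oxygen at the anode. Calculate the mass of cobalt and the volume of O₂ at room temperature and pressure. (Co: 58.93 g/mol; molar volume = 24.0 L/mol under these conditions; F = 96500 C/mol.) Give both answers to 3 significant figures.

4.81 g Co; 0.980 L O₂

Q = 17.4 × 906 = 15760 C; n(e⁻) = 15760 / 96500 = 0.1633 mol
Cathode: Co²⁺ + 2e⁻ → Co → n(Co) = 0.1633/2 = 0.08165 mol → 4.81 g
Anode: 2H₂O → O₂ + 4H⁺ + 4e⁻ → n(O₂) = 0.1633/4 = 0.04083 mol → 0.980 L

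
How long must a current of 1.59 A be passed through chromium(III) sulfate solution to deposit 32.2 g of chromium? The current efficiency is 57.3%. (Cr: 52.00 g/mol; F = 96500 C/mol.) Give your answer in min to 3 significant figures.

3280 min

n(Cr) = 32.2 / 52.00 = 0.6192 mol
Cr³⁺ + 3e⁻ → Cr, so n(e⁻) = 3 × 0.6192 = 1.858 mol
Q = 1.858 × 96500 / 0.573 = 3.129×10^5 C
t = Q / I = 3.129×10^5 / 1.59 = 1.968×10^5 s = 3280 min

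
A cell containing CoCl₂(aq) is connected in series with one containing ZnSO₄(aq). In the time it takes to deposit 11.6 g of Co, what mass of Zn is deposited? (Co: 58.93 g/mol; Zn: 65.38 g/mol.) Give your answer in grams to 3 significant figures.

n(Co) = 11.6 / 58.93 = 0.1968 mol
Co²⁺ + 2e⁻ → Co, so n(e⁻) = 2 × 0.1968 = 0.3936 mol
Since the cells are in series, n(e⁻) in the Zn cell is also 0.3936 mol.
Zn²⁺ + 2e⁻ → Zn, so n(Zn) = 0.3936 / 2 = 0.1968 mol
m(Zn) = 0.1968 × 65.38 = 12.9 g

12.9 g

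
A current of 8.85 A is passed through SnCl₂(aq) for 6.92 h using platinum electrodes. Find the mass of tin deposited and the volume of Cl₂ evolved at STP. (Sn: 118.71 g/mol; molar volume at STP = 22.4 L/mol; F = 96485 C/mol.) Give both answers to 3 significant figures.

136 g Sn; 25.6 L Cl₂

Q = 8.85 × 24912 = 2.205×10^5 C; n(e⁻) = 2.205×10^5 / 96485 = 2.285 mol
Cathode: Sn²⁺ + 2e⁻ → Sn → n(Sn) = 2.285/2 = 1.143 mol → 136 g
Anode: 2Cl⁻ → Cl₂ + 2e⁻ → n(Cl₂) = 2.285/2 = 1.143 mol → 25.6 L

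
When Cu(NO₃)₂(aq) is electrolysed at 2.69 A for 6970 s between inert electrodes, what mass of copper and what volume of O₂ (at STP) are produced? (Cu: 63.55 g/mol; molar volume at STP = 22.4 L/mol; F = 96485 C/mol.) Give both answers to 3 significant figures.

6.17 g Cu; 1.09 L O₂

Q = 2.69 × 6970 = 18750 C; n(e⁻) = 18750 / 96485 = 0.1943 mol
Cathode: Cu²⁺ + 2e⁻ → Cu → n(Cu) = 0.1943/2 = 0.09715 mol → 6.17 g
Anode: 2H₂O → O₂ + 4H⁺ + 4e⁻ → n(O₂) = 0.1943/4 = 0.04858 mol → 1.09 L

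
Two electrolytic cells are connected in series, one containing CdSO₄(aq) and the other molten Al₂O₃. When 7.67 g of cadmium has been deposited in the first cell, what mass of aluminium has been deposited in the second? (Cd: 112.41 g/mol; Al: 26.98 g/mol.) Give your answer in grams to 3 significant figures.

n(Cd) = 7.67 / 112.41 = 0.06823 mol
Cd²⁺ + 2e⁻ → Cd, so n(e⁻) = 2 × 0.06823 = 0.1365 mol
Same current for the same time ⇒ same n(e⁻) = 0.1365 mol in both cells.
Al³⁺ + 3e⁻ → Al, so n(Al) = 0.1365 / 3 = 0.04550 mol
m(Al) = 0.04550 × 26.98 = 1.23 g

1.23 g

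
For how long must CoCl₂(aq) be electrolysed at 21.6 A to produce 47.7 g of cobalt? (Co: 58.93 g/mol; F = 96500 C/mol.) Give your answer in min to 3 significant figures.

121 min

n(Co) = 47.7 / 58.93 = 0.8094 mol
Co²⁺ + 2e⁻ → Co, so n(e⁻) = 2 × 0.8094 = 1.619 mol
Q = 1.619 × 96500 = 1.562×10^5 C
t = Q / I = 1.562×10^5 / 21.6 = 7231 s = 121 min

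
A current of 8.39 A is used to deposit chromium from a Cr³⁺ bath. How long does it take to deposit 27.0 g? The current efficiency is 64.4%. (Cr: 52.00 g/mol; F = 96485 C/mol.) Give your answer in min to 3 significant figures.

464 min

n(Cr) = 27.0 / 52.00 = 0.5192 mol
Cr³⁺ + 3e⁻ → Cr, so n(e⁻) = 3 × 0.5192 = 1.558 mol
Q = 1.558 × 96485 / 0.644 = 2.334×10^5 C
t = Q / I = 2.334×10^5 / 8.39 = 27820 s = 464 min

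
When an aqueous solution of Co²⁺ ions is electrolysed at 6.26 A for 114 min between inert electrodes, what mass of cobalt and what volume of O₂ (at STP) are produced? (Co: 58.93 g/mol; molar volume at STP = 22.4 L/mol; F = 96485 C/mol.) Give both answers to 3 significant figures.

13.1 g Co; 2.49 L O₂

Q = 6.26 × 6840 = 42820 C; n(e⁻) = 42820 / 96485 = 0.4438 mol
Cathode: Co²⁺ + 2e⁻ → Co → n(Co) = 0.4438/2 = 0.2219 mol → 13.1 g
Anode: 2H₂O → O₂ + 4H⁺ + 4e⁻ → n(O₂) = 0.4438/4 = 0.1110 mol → 2.49 L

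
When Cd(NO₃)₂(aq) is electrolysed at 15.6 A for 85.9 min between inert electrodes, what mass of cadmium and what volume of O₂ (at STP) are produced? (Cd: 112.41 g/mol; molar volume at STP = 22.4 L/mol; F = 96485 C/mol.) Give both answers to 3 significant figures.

Q = 15.6 × 5154 = 80400 C; n(e⁻) = 80400 / 96485 = 0.8333 mol
Cathode: Cd²⁺ + 2e⁻ → Cd → n(Cd) = 0.8333/2 = 0.4167 mol → 46.8 g
Anode: 2H₂O → O₂ + 4H⁺ + 4e⁻ → n(O₂) = 0.8333/4 = 0.2083 mol → 4.67 L

46.8 g Cd; 4.67 L O₂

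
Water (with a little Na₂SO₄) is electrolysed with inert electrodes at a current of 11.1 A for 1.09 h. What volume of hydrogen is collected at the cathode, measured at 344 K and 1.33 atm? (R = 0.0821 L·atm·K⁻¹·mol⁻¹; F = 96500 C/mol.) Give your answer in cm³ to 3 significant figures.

4790 cm³

Charge passed = 11.1 × 3924 = 43560 C
n(e⁻) = 43560 / 96500 = 0.4514 mol
2H⁺ + 2e⁻ → H₂, so n(H₂) = 0.4514 / 2 = 0.2257 mol
V = nRT/P = 0.2257 × 0.0821 × 344 / 1.33 = 4.793 L
= 4790 cm³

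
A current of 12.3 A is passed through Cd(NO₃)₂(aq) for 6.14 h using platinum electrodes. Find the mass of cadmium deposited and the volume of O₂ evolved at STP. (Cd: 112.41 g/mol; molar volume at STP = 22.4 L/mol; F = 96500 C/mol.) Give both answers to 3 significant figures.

158 g Cd; 15.8 L O₂

Q = 12.3 × 22104 = 2.719×10^5 C; n(e⁻) = 2.719×10^5 / 96500 = 2.818 mol
Cathode: Cd²⁺ + 2e⁻ → Cd → n(Cd) = 2.818/2 = 1.409 mol → 158 g
Anode: 2H₂O → O₂ + 4H⁺ + 4e⁻ → n(O₂) = 2.818/4 = 0.7045 mol → 15.8 L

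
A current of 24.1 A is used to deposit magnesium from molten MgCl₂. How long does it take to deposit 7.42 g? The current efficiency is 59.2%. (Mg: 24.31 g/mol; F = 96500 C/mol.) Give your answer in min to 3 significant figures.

n(Mg) = 7.42 / 24.31 = 0.3052 mol
Mg²⁺ + 2e⁻ → Mg, so n(e⁻) = 2 × 0.3052 = 0.6104 mol
Q = 0.6104 × 96500 / 0.592 = 99500 C
t = Q / I = 99500 / 24.1 = 4129 s = 68.8 min

68.8 min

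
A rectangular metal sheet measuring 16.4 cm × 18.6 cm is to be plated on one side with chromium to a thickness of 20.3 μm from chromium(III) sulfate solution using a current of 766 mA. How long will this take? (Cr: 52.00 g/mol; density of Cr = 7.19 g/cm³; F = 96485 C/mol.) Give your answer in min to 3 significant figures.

539 min

Plated area = 16.4 × 18.6 = 305.0 cm²
Volume = 305.0 × 20.3×10⁻⁴ cm = 0.6192 cm³
m(Cr) = 0.6192 × 7.19 = 4.452 g
n(Cr) = 4.452 / 52.00 = 0.08562 mol; n(e⁻) = 3 × 0.08562 = 0.2569 mol
Q = 0.2569 × 96485 = 24790 C
t = 24790 / 0.766 = 32360 s = 539 min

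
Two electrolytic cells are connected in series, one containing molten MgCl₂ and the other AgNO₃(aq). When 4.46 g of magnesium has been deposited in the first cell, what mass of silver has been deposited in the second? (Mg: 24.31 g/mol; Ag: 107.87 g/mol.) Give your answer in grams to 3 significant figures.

n(Mg) = 4.46 / 24.31 = 0.1835 mol
Mg²⁺ + 2e⁻ → Mg, so n(e⁻) = 2 × 0.1835 = 0.3670 mol
Same current for the same time ⇒ same n(e⁻) = 0.3670 mol in both cells.
Ag⁺ + e⁻ → Ag, so n(Ag) = 0.3670 mol
m(Ag) = 0.3670 × 107.87 = 39.6 g

39.6 g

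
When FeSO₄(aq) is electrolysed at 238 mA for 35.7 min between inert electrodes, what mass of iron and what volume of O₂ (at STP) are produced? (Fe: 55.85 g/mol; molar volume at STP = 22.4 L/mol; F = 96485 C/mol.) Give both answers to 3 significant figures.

0.148 g Fe; 0.0296 L O₂

Q = 0.238 × 2142 = 509.8 C; n(e⁻) = 509.8 / 96485 = 0.005284 mol
Cathode: Fe²⁺ + 2e⁻ → Fe → n(Fe) = 0.005284/2 = 0.002642 mol → 0.148 g
Anode: 2H₂O → O₂ + 4H⁺ + 4e⁻ → n(O₂) = 0.005284/4 = 0.001321 mol → 0.0296 L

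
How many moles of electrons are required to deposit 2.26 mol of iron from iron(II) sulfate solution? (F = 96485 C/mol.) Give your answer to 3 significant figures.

Fe²⁺ + 2e⁻ → Fe, so n(e⁻) = 2 × 2.26 = 4.520 mol

4.52 mol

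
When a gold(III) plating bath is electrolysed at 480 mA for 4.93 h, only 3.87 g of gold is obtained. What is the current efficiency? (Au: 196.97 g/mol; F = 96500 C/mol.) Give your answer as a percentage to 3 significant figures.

Q = 0.480 × 17748 = 8519 C
n(e⁻) = 8519 / 96500 = 0.08828 mol
Au³⁺ + 3e⁻ → Au, so theoretical n(Au) = 0.02943 mol → 5.797 g
Efficiency = 3.87 / 5.797 = 0.6676 = 66.8%

66.8%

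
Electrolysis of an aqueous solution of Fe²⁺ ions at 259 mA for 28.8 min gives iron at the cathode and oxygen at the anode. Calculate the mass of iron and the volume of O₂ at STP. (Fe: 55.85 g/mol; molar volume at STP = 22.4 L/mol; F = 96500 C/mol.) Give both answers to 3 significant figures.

0.130 g Fe; 0.0260 L O₂

Q = 0.259 × 1728 = 447.6 C; n(e⁻) = 447.6 / 96500 = 0.004638 mol
Cathode: Fe²⁺ + 2e⁻ → Fe → n(Fe) = 0.004638/2 = 0.002319 mol → 0.130 g
Anode: 2H₂O → O₂ + 4H⁺ + 4e⁻ → n(O₂) = 0.004638/4 = 0.001160 mol → 0.0260 L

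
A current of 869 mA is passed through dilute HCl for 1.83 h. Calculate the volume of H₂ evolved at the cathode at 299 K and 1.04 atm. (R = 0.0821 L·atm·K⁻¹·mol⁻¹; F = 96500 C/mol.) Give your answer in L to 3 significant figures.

Q = 0.869 A × 6588 s = 5725 C
n(e⁻) = 5725 / 96500 = 0.05933 mol
2H⁺ + 2e⁻ → H₂, so n(H₂) = 0.05933 / 2 = 0.02967 mol
V = nRT/P = 0.02967 × 0.0821 × 299 / 1.04 = 0.7003 L

0.700 L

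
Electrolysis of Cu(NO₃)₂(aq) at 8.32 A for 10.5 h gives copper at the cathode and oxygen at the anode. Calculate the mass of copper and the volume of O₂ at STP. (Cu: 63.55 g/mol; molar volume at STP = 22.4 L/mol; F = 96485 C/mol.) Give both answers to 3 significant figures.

Q = 8.32 × 37800 = 3.145×10^5 C; n(e⁻) = 3.145×10^5 / 96485 = 3.260 mol
Cathode: Cu²⁺ + 2e⁻ → Cu → n(Cu) = 3.260/2 = 1.630 mol → 104 g
Anode: 2H₂O → O₂ + 4H⁺ + 4e⁻ → n(O₂) = 3.260/4 = 0.8150 mol → 18.3 L

104 g Cu; 18.3 L O₂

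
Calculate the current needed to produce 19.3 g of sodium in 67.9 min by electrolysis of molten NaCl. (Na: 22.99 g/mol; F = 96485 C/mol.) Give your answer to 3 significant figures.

19.9 A

n(Na) = 19.3 / 22.99 = 0.8395 mol
Na⁺ + e⁻ → Na, so n(e⁻) = 0.8395 mol
Q = 0.8395 × 96485 = 81000 C
I = Q / t = 81000 / 4074 s = 19.9 A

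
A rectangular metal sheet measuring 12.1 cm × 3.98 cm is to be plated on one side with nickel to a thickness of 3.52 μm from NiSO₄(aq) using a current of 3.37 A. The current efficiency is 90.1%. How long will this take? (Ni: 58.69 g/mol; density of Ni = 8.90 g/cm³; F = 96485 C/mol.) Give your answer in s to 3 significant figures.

163 s

Plated area = 12.1 × 3.98 = 48.16 cm²
Volume = 48.16 × 3.52×10⁻⁴ cm = 0.01695 cm³
m(Ni) = 0.01695 × 8.90 = 0.1509 g
n(Ni) = 0.1509 / 58.69 = 0.002571 mol; n(e⁻) = 2 × 0.002571 = 0.005142 mol
Q = 0.005142 × 96485 / 0.901 = 550.6 C
t = 550.6 / 3.37 = 163.4 s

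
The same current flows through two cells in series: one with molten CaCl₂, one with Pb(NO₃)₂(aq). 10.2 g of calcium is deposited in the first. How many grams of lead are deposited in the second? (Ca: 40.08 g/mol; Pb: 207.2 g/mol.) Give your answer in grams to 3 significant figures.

n(Ca) = 10.2 / 40.08 = 0.2545 mol
Ca²⁺ + 2e⁻ → Ca, so n(e⁻) = 2 × 0.2545 = 0.5090 mol
The cells are in series, so the same charge (and hence the same n(e⁻) = 0.5090 mol) passes through both.
Pb²⁺ + 2e⁻ → Pb, so n(Pb) = 0.5090 / 2 = 0.2545 mol
m(Pb) = 0.2545 × 207.2 = 52.7 g

52.7 g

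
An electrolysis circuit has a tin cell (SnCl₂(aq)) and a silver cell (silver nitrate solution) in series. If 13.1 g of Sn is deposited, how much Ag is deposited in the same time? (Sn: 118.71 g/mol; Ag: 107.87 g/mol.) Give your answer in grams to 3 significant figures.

n(Sn) = 13.1 / 118.71 = 0.1104 mol
Sn²⁺ + 2e⁻ → Sn, so n(e⁻) = 2 × 0.1104 = 0.2208 mol
Same current for the same time ⇒ same n(e⁻) = 0.2208 mol in both cells.
Ag⁺ + e⁻ → Ag, so n(Ag) = 0.2208 mol
m(Ag) = 0.2208 × 107.87 = 23.8 g

23.8 g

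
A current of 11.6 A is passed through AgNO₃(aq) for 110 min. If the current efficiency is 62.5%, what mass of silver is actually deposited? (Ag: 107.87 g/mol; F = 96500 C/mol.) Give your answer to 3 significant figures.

Q = 11.6 × 6600 = 76560 C
n(e⁻) = 76560 / 96500 = 0.7934 mol
Ag⁺ + e⁻ → Ag, so theoretical m(Ag) = 0.7934 × 107.87 = 85.58 g
Actual mass = 62.5% × 85.58 = 53.5 g

53.5 g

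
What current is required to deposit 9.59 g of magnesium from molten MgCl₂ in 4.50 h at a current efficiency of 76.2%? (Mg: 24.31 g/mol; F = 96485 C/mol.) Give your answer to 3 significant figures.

6.17 A

n(Mg) = 9.59 / 24.31 = 0.3945 mol
Mg²⁺ + 2e⁻ → Mg, so n(e⁻) = 2 × 0.3945 = 0.7890 mol
Q = 0.7890 × 96485 / 0.762 = 99900 C
I = Q / t = 99900 / 16200 s = 6.17 A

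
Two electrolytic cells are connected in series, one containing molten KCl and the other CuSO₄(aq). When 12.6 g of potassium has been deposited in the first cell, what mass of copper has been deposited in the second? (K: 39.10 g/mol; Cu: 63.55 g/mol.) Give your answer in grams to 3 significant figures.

10.2 g

n(K) = 12.6 / 39.10 = 0.3223 mol
K⁺ + e⁻ → K, so n(e⁻) = 0.3223 mol
Since the cells are in series, n(e⁻) in the Cu cell is also 0.3223 mol.
Cu²⁺ + 2e⁻ → Cu, so n(Cu) = 0.3223 / 2 = 0.1612 mol
m(Cu) = 0.1612 × 63.55 = 10.2 g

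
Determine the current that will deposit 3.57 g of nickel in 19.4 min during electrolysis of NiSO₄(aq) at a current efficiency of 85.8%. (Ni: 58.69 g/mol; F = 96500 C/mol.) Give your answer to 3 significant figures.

n(Ni) = 3.57 / 58.69 = 0.06083 mol
Ni²⁺ + 2e⁻ → Ni, so n(e⁻) = 2 × 0.06083 = 0.1217 mol
Q = 0.1217 × 96500 / 0.858 = 13690 C
I = Q / t = 13690 / 1164 s = 11.8 A

11.8 A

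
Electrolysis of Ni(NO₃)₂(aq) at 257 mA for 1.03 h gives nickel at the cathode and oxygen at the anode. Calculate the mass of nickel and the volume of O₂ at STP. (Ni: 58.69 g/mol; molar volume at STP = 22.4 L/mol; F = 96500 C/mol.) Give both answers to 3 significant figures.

Q = 0.257 × 3708 = 953.0 C; n(e⁻) = 953.0 / 96500 = 0.009876 mol
Cathode: Ni²⁺ + 2e⁻ → Ni → n(Ni) = 0.009876/2 = 0.004938 mol → 0.290 g
Anode: 2H₂O → O₂ + 4H⁺ + 4e⁻ → n(O₂) = 0.009876/4 = 0.002469 mol → 0.0553 L

0.290 g Ni; 0.0553 L O₂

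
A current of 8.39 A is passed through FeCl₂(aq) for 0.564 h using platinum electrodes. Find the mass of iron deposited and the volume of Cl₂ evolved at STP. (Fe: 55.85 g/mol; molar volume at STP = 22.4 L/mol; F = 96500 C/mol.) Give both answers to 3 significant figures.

4.93 g Fe; 1.98 L Cl₂

Q = 8.39 × 2030.4 = 17040 C; n(e⁻) = 17040 / 96500 = 0.1766 mol
Cathode: Fe²⁺ + 2e⁻ → Fe → n(Fe) = 0.1766/2 = 0.08830 mol → 4.93 g
Anode: 2Cl⁻ → Cl₂ + 2e⁻ → n(Cl₂) = 0.1766/2 = 0.08830 mol → 1.98 L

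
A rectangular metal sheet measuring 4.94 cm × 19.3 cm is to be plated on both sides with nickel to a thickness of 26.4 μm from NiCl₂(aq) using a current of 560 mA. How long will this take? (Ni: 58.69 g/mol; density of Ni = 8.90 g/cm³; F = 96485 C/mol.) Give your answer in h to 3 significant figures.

7.31 h

Plated area = 2 × 4.94 × 19.3 = 190.7 cm²
Volume = 190.7 × 26.4×10⁻⁴ cm = 0.5034 cm³
m(Ni) = 0.5034 × 8.90 = 4.480 g
n(Ni) = 4.480 / 58.69 = 0.07633 mol; n(e⁻) = 2 × 0.07633 = 0.1527 mol
Q = 0.1527 × 96485 = 14730 C
t = 14730 / 0.560 = 26300 s = 7.31 h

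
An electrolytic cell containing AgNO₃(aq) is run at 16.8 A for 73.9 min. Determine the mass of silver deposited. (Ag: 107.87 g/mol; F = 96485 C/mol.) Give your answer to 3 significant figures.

83.3 g

Q = It = 16.8 × 4434 = 74490 C
Moles of electrons = 74490 / 96485 = 0.7720 mol
Ag⁺ + e⁻ → Ag, so n(Ag) = 0.7720 mol
m = 0.7720 × 107.87 = 83.3 g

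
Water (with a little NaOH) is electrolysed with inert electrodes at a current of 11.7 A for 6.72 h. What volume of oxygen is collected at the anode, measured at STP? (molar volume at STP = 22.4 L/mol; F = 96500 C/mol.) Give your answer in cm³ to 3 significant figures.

Q = It = 11.7 × 24192 = 2.830×10^5 C
Moles of electrons = 2.830×10^5 / 96500 = 2.933 mol
2H₂O → O₂ + 4H⁺ + 4e⁻, so n(O₂) = 2.933 / 4 = 0.7333 mol
V = 0.7333 × 22.4 = 16.43 L
= 16400 cm³

16400 cm³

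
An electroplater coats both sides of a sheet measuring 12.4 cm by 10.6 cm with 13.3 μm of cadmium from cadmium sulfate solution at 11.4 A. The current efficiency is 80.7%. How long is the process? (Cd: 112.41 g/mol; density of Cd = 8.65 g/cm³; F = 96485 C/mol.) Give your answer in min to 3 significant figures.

Plated area = 2 × 12.4 × 10.6 = 262.9 cm²
Volume = 262.9 × 13.3×10⁻⁴ cm = 0.3497 cm³
m(Cd) = 0.3497 × 8.65 = 3.025 g
n(Cd) = 3.025 / 112.41 = 0.02691 mol; n(e⁻) = 2 × 0.02691 = 0.05382 mol
Q = 0.05382 × 96485 / 0.807 = 6435 C
t = 6435 / 11.4 = 564.5 s = 9.41 min

9.41 min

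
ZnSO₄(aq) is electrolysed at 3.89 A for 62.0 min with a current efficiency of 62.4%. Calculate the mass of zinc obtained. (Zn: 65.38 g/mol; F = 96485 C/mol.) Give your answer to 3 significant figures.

3.06 g

Q = 3.89 × 3720 = 14470 C
n(e⁻) = 14470 / 96485 = 0.1500 mol
Zn²⁺ + 2e⁻ → Zn, so theoretical m(Zn) = 0.07500 × 65.38 = 4.904 g
Actual mass = 62.4% × 4.904 = 3.06 g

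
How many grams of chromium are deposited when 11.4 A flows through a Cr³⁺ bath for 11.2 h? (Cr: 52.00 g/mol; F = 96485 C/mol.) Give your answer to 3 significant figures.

Q = It = 11.4 × 40320 = 4.596×10^5 C
n(e⁻) = 4.596×10^5 / 96485 = 4.763 mol
Cr³⁺ + 3e⁻ → Cr, so n(Cr) = 4.763 / 3 = 1.588 mol
m = 1.588 × 52.00 = 82.6 g

82.6 g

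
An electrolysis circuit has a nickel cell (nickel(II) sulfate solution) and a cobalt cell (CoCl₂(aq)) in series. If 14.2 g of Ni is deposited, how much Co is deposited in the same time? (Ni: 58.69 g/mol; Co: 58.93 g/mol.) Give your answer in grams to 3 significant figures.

14.3 g

n(Ni) = 14.2 / 58.69 = 0.2419 mol
Ni²⁺ + 2e⁻ → Ni, so n(e⁻) = 2 × 0.2419 = 0.4838 mol
Since the cells are in series, n(e⁻) in the Co cell is also 0.4838 mol.
Co²⁺ + 2e⁻ → Co, so n(Co) = 0.4838 / 2 = 0.2419 mol
m(Co) = 0.2419 × 58.93 = 14.3 g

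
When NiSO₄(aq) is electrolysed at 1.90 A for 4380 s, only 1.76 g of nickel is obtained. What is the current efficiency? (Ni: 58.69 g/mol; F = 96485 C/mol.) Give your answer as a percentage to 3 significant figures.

Q = 1.90 × 4380 = 8322 C
n(e⁻) = 8322 / 96485 = 0.08625 mol
Ni²⁺ + 2e⁻ → Ni, so theoretical n(Ni) = 0.04313 mol → 2.531 g
Efficiency = 1.76 / 2.531 = 0.6954 = 69.5%

69.5%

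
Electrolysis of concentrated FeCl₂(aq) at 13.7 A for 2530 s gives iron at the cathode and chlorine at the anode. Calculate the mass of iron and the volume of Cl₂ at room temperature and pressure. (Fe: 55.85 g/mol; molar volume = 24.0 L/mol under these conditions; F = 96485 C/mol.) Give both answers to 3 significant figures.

Q = 13.7 × 2530 = 34660 C; n(e⁻) = 34660 / 96485 = 0.3592 mol
Cathode: Fe²⁺ + 2e⁻ → Fe → n(Fe) = 0.3592/2 = 0.1796 mol → 10.0 g
Anode: 2Cl⁻ → Cl₂ + 2e⁻ → n(Cl₂) = 0.3592/2 = 0.1796 mol → 4.31 L

10.0 g Fe; 4.31 L Cl₂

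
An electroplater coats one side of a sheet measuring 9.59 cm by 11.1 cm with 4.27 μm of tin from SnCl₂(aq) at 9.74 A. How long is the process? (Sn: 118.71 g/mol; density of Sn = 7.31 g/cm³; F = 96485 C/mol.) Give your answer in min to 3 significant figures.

0.924 min

Plated area = 9.59 × 11.1 = 106.4 cm²
Volume = 106.4 × 4.27×10⁻⁴ cm = 0.04543 cm³
m(Sn) = 0.04543 × 7.31 = 0.3321 g
n(Sn) = 0.3321 / 118.71 = 0.002798 mol; n(e⁻) = 2 × 0.002798 = 0.005596 mol
Q = 0.005596 × 96485 = 539.9 C
t = 539.9 / 9.74 = 55.43 s = 0.924 min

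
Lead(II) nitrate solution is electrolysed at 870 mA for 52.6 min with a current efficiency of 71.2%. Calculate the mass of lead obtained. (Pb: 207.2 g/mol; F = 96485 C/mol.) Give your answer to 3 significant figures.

2.10 g

Q = 0.870 × 3156 = 2746 C
n(e⁻) = 2746 / 96485 = 0.02846 mol
Pb²⁺ + 2e⁻ → Pb, so theoretical m(Pb) = 0.01423 × 207.2 = 2.948 g
Actual mass = 71.2% × 2.948 = 2.10 g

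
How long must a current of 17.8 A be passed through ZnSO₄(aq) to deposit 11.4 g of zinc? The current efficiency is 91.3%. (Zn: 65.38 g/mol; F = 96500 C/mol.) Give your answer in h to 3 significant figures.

n(Zn) = 11.4 / 65.38 = 0.1744 mol
Zn²⁺ + 2e⁻ → Zn, so n(e⁻) = 2 × 0.1744 = 0.3488 mol
Q = 0.3488 × 96500 / 0.913 = 36870 C
t = Q / I = 36870 / 17.8 = 2071 s = 0.575 h

0.575 h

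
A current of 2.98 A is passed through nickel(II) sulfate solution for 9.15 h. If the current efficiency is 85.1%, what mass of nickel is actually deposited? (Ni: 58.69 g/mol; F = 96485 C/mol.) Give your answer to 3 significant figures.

Q = 2.98 × 32940 = 98160 C
n(e⁻) = 98160 / 96485 = 1.017 mol
Ni²⁺ + 2e⁻ → Ni, so theoretical m(Ni) = 0.5085 × 58.69 = 29.84 g
Actual mass = 85.1% × 29.84 = 25.4 g

25.4 g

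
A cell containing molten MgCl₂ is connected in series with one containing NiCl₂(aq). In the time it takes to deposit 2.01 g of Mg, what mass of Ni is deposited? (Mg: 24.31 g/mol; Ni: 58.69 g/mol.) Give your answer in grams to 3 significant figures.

n(Mg) = 2.01 / 24.31 = 0.08268 mol
Mg²⁺ + 2e⁻ → Mg, so n(e⁻) = 2 × 0.08268 = 0.1654 mol
In series, the same 0.1654 mol of electrons flows through the second cell.
Ni²⁺ + 2e⁻ → Ni, so n(Ni) = 0.1654 / 2 = 0.08270 mol
m(Ni) = 0.08270 × 58.69 = 4.85 g

4.85 g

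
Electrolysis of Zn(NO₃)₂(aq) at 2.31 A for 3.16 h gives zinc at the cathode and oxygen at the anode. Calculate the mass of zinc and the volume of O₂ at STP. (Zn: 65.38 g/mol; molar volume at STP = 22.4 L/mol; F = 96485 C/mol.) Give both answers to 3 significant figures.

8.90 g Zn; 1.53 L O₂

Q = 2.31 × 11376 = 26280 C; n(e⁻) = 26280 / 96485 = 0.2724 mol
Cathode: Zn²⁺ + 2e⁻ → Zn → n(Zn) = 0.2724/2 = 0.1362 mol → 8.90 g
Anode: 2H₂O → O₂ + 4H⁺ + 4e⁻ → n(O₂) = 0.2724/4 = 0.06810 mol → 1.53 L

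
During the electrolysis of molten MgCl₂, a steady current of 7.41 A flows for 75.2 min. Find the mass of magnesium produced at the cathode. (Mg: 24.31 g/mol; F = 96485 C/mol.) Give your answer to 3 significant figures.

4.21 g

Q = It = 7.41 × 4512 = 33430 C
n(e⁻) = 33430 / 96485 = 0.3465 mol
Mg²⁺ + 2e⁻ → Mg, so n(Mg) = 0.3465 / 2 = 0.1733 mol
m = 0.1733 × 24.31 = 4.21 g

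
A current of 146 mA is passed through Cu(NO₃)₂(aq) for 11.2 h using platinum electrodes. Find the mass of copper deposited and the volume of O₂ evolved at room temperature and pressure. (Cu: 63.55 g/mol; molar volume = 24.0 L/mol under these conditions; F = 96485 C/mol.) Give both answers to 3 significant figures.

Q = 0.146 × 40320 = 5887 C; n(e⁻) = 5887 / 96485 = 0.06101 mol
Cathode: Cu²⁺ + 2e⁻ → Cu → n(Cu) = 0.06101/2 = 0.03051 mol → 1.94 g
Anode: 2H₂O → O₂ + 4H⁺ + 4e⁻ → n(O₂) = 0.06101/4 = 0.01525 mol → 0.366 L

1.94 g Cu; 0.366 L O₂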